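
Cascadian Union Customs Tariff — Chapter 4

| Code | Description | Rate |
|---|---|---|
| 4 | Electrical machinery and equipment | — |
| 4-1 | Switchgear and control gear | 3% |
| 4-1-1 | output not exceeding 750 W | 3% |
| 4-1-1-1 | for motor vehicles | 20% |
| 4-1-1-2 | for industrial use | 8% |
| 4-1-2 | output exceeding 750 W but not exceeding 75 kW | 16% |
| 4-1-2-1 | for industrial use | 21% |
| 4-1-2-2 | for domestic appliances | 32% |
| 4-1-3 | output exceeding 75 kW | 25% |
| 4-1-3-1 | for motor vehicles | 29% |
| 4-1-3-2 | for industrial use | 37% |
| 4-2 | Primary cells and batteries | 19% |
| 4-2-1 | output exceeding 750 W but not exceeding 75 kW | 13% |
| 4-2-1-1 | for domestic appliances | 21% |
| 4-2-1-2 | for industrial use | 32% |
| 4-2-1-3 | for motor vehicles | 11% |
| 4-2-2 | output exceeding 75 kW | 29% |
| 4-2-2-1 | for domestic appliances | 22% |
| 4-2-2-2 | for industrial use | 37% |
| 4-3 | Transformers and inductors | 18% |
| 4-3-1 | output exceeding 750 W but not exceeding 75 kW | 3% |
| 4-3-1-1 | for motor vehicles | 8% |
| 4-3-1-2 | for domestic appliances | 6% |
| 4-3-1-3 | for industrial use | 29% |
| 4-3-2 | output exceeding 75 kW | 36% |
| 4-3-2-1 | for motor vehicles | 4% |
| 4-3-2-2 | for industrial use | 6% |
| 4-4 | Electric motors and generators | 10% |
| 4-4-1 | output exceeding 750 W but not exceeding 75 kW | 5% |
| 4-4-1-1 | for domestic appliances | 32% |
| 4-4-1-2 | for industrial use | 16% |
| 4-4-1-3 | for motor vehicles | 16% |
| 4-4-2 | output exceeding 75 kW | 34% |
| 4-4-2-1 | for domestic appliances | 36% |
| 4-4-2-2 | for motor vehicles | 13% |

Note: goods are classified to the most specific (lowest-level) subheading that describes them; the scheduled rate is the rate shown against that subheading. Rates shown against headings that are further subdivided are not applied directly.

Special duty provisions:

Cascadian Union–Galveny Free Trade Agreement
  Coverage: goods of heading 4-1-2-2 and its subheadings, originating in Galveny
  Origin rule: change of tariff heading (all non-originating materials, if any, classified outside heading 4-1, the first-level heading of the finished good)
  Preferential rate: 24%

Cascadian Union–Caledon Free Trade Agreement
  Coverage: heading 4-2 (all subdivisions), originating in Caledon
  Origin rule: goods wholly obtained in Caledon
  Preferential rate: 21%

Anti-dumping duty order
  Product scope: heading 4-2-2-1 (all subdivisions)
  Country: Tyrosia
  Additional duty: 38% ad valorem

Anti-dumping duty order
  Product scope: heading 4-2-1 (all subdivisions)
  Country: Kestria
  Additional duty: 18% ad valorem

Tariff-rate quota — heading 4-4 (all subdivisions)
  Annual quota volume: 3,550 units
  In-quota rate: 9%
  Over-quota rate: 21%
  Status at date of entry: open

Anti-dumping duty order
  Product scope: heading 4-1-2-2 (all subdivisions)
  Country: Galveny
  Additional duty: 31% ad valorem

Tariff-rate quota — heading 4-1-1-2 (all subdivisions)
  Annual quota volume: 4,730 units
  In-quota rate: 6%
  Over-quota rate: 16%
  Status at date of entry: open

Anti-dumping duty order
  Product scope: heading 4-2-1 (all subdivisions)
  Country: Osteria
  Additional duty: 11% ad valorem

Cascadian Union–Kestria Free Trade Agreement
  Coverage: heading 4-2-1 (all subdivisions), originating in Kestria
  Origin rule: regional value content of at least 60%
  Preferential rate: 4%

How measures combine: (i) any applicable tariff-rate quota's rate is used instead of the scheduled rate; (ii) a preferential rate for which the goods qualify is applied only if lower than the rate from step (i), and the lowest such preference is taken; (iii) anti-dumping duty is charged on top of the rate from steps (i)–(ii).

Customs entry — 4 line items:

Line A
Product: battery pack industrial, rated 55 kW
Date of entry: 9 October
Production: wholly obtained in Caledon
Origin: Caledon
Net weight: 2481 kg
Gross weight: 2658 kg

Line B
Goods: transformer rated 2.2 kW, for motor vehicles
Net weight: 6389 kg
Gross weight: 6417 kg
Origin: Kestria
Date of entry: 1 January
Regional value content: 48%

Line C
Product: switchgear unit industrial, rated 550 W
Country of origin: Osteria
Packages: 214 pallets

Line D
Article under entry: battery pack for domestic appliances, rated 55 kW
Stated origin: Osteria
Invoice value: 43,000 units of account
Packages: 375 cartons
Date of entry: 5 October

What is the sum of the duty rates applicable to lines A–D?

67%

Line A: battery pack → 4-2; rated 55 kW → 4-2-1; industrial → 4-2-1-2. Scheduled 32%. Caledon agreement on 4-2: wholly obtained → 21% available; preferential 21%. → 21%.
Line B: transformer → 4-3; rated 2.2 kW → 4-3-1; for motor vehicles → 4-3-1-1. Scheduled 8%. Kestria agreement on 4-2-1: 4-3-1-1 not covered. → 8%.
Line C: switchgear unit → 4-1; rated 550 W → 4-1-1; industrial → 4-1-1-2. Scheduled 8%. quota on 4-1-1-2 open → in-quota 6%. → 6%.
Line D: battery pack → 4-2; rated 55 kW → 4-2-1; for domestic appliances → 4-2-1-1. Scheduled 21%. anti-dumping (Osteria, 4-2-1): +11%; total 21% + 11% = 32%. → 32%.
Sum: 21% + 8% + 6% + 32% = 67%.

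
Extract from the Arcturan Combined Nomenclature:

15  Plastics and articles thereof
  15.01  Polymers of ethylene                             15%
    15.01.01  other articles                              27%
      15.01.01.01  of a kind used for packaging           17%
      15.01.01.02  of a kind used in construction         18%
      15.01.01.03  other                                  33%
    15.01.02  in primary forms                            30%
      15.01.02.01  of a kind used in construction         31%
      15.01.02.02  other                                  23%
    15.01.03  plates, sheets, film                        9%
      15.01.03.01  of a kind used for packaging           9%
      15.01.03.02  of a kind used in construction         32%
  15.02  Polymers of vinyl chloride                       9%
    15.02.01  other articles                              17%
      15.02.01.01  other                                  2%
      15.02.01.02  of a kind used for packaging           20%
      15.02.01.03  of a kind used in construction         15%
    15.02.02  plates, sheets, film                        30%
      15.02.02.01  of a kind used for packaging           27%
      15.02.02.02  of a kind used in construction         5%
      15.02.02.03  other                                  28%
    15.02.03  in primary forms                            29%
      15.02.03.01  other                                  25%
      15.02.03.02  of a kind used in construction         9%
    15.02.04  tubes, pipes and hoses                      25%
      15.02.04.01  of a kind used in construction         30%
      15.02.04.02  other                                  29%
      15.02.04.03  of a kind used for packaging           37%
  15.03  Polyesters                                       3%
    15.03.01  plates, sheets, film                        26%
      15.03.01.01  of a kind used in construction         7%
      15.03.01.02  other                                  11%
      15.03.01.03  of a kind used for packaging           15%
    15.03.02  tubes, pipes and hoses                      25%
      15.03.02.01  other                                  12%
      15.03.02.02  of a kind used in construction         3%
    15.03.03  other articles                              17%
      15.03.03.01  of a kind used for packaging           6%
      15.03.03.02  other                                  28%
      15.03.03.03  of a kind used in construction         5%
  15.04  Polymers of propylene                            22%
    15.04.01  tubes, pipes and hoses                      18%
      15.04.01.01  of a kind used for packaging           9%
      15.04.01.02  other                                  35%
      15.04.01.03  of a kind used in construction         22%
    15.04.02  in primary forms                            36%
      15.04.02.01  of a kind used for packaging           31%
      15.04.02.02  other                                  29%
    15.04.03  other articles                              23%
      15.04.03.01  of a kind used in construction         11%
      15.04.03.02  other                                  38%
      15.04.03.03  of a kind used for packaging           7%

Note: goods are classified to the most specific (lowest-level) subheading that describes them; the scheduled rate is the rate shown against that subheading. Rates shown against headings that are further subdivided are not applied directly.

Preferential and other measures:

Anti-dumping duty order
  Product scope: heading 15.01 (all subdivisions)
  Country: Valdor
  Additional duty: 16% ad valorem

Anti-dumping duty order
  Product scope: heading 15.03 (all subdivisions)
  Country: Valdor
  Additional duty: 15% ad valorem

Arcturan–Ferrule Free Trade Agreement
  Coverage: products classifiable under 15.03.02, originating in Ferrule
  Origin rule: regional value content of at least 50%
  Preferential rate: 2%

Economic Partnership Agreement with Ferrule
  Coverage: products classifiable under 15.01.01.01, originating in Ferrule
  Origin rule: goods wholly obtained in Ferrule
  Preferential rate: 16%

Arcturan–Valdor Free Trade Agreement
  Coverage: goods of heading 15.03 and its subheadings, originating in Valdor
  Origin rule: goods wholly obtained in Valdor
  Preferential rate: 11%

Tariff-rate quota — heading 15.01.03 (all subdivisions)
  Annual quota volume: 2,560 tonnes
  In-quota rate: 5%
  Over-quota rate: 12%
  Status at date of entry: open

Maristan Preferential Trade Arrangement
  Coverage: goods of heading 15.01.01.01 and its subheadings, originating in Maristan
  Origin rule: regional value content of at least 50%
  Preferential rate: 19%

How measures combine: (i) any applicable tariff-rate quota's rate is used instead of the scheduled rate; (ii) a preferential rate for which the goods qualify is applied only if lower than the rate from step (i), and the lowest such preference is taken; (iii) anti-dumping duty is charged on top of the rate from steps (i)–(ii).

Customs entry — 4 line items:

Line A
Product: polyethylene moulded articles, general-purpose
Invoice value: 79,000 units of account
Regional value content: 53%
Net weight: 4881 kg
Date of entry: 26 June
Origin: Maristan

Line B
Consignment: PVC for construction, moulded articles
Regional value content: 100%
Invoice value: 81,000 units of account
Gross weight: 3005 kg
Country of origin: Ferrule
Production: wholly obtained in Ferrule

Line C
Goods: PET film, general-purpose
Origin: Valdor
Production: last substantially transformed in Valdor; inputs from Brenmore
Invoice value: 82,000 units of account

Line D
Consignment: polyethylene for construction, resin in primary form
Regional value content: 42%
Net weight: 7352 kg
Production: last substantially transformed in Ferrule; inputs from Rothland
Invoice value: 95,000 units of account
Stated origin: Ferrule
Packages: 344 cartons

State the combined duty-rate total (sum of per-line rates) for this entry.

105%

Line A: polyethylene → 15.01; moulded articles → 15.01.01; general-purpose → 15.01.01.03. Scheduled 33%. Maristan agreement on 15.01.01.01: 15.01.01.03 not covered. → 33%.
Line B: PVC → 15.02; moulded articles → 15.02.01; for construction → 15.02.01.03. Scheduled 15%. Ferrule agreement on 15.03.02: 15.02.01.03 not covered; Ferrule agreement on 15.01.01.01: 15.02.01.03 not covered. → 15%.
Line C: PET → 15.03; film → 15.03.01; general-purpose → 15.03.01.02. Scheduled 11%. Valdor agreement on 15.03: not wholly obtained; anti-dumping (Valdor, 15.03): +15%; total 11% + 15% = 26%. → 26%.
Line D: polyethylene → 15.01; resin in primary form → 15.01.02; for construction → 15.01.02.01. Scheduled 31%. Ferrule agreement on 15.03.02: 15.01.02.01 not covered; Ferrule agreement on 15.01.01.01: 15.01.02.01 not covered. → 31%.
Sum: 33% + 15% + 26% + 31% = 105%.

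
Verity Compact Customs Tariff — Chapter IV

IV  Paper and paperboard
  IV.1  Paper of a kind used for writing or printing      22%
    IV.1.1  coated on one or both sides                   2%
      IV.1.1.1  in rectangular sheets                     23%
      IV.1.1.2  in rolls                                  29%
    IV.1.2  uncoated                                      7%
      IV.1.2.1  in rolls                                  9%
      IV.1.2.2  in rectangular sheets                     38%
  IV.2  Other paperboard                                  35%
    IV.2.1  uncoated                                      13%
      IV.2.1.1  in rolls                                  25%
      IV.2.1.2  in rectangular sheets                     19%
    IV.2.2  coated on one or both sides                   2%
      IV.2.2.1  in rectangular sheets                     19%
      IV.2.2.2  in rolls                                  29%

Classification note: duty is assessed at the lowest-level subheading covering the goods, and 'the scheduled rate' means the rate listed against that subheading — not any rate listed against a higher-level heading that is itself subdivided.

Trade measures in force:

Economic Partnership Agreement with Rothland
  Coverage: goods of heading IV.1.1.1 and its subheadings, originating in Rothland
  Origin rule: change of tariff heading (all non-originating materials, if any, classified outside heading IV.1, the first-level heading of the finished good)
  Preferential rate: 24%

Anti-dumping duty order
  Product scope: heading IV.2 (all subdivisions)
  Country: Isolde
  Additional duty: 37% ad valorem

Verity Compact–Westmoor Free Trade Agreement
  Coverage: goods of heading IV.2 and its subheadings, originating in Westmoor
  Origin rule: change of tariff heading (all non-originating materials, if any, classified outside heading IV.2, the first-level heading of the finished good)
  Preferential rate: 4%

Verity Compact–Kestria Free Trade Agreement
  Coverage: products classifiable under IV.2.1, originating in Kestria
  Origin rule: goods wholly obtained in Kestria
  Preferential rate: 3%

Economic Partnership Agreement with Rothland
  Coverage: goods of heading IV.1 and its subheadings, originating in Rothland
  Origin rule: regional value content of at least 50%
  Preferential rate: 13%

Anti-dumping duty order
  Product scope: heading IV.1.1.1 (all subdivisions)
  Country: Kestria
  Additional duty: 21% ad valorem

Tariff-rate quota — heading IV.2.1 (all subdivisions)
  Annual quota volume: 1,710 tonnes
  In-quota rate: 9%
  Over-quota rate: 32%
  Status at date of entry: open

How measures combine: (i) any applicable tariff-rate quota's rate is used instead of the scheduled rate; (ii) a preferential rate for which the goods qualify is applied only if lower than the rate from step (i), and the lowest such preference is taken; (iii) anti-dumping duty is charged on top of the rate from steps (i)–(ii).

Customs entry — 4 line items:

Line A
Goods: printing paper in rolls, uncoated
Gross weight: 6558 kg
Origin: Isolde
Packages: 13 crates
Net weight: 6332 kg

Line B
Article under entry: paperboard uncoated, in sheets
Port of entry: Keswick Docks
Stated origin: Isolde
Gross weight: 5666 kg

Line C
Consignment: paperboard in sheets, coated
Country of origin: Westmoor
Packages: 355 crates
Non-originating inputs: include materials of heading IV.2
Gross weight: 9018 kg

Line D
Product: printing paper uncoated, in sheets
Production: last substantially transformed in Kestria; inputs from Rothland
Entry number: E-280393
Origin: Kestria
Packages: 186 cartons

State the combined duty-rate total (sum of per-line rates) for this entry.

Line A: printing paper → IV.1; uncoated → IV.1.2; in rolls → IV.1.2.1. Scheduled 9%. No special measure applies. → 9%.
Line B: paperboard → IV.2; uncoated → IV.2.1; in sheets → IV.2.1.2. Scheduled 19%. quota on IV.2.1 open → in-quota 9%; anti-dumping (Isolde, IV.2): +37%; total 9% + 37% = 46%. → 46%.
Line C: paperboard → IV.2; coated → IV.2.2; in sheets → IV.2.2.1. Scheduled 19%. Westmoor agreement on IV.2: CTH not met. → 19%.
Line D: printing paper → IV.1; uncoated → IV.1.2; in sheets → IV.1.2.2. Scheduled 38%. Kestria agreement on IV.2.1: IV.1.2.2 not covered. → 38%.
Sum: 9% + 46% + 19% + 38% = 112%.

112%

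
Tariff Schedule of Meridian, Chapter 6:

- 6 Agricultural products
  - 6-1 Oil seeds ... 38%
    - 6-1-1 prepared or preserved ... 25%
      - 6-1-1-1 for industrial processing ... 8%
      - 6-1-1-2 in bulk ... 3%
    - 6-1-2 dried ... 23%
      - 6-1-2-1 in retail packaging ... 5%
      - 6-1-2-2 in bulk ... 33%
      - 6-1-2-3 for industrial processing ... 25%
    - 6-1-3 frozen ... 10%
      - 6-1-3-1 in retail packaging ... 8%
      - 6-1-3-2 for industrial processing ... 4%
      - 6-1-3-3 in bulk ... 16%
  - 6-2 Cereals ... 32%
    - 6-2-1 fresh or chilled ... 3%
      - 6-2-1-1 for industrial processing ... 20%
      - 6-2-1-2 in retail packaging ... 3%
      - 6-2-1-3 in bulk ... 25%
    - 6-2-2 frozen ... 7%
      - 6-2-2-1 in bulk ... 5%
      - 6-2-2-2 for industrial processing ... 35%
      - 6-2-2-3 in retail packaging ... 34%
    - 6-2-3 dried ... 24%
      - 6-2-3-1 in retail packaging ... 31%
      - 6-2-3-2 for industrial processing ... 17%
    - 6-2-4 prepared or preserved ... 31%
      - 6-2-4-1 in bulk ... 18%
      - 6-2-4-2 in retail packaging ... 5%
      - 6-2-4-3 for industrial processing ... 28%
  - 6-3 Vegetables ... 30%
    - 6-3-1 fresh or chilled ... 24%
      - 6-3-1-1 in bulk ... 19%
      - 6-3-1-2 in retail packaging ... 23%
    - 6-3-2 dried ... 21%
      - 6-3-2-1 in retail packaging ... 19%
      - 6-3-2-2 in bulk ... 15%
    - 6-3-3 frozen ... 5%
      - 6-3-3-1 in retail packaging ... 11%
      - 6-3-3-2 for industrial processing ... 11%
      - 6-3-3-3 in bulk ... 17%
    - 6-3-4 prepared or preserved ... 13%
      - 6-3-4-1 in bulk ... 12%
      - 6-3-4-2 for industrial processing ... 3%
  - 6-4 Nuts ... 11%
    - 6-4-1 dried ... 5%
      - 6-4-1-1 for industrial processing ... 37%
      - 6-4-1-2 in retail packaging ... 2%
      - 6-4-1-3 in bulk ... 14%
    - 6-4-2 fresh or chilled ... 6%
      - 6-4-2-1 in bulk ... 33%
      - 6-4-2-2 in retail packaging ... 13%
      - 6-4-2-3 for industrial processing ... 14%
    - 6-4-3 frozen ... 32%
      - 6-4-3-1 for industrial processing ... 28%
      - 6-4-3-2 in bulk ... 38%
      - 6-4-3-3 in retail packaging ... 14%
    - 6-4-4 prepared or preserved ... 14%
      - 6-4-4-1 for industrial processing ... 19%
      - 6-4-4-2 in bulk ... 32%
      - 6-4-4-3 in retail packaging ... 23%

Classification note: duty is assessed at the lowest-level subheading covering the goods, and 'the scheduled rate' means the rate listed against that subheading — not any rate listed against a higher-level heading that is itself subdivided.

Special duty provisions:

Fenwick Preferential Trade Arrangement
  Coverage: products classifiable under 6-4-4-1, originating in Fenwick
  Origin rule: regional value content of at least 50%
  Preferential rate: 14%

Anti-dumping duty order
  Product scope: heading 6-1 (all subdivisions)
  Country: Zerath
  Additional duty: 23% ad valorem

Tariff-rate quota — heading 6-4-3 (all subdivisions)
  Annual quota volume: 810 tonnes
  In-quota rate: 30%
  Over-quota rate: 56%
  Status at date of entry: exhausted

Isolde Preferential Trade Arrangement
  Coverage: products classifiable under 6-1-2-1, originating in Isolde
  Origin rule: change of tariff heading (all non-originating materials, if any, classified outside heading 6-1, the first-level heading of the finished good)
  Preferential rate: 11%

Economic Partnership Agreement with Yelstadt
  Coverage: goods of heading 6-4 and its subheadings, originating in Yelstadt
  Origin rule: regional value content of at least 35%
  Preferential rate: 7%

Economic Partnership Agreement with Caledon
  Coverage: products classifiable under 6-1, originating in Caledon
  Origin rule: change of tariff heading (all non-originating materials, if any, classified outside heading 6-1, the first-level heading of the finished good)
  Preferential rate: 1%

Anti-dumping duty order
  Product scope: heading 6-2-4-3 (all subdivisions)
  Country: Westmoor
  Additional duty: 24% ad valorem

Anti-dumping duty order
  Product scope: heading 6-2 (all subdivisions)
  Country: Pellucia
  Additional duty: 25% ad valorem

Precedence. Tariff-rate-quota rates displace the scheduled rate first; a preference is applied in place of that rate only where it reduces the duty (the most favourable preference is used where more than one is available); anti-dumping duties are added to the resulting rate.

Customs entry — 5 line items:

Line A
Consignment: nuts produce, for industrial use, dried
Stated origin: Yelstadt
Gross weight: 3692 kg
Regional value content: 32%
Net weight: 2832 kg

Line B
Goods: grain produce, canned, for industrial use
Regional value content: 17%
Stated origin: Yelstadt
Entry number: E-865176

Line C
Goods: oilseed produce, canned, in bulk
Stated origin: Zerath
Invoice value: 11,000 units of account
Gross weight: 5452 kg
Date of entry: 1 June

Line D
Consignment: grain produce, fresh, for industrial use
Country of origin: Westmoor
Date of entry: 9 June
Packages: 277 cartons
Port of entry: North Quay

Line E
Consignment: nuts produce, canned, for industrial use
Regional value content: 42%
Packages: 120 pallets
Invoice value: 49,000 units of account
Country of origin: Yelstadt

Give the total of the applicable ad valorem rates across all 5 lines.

Line A: nuts → 6-4; dried → 6-4-1; for industrial use → 6-4-1-1. Scheduled 37%. Yelstadt agreement on 6-4: RVC < 35%. → 37%.
Line B: grain → 6-2; canned → 6-2-4; for industrial use → 6-2-4-3. Scheduled 28%. Yelstadt agreement on 6-4: 6-2-4-3 not covered. → 28%.
Line C: oilseed → 6-1; canned → 6-1-1; in bulk → 6-1-1-2. Scheduled 3%. anti-dumping (Zerath, 6-1): +23%; total 3% + 23% = 26%. → 26%.
Line D: grain → 6-2; fresh → 6-2-1; for industrial use → 6-2-1-1. Scheduled 20%. No special measure applies. → 20%.
Line E: nuts → 6-4; canned → 6-4-4; for industrial use → 6-4-4-1. Scheduled 19%. Yelstadt agreement on 6-4: RVC ≥ 35% → 7% available; preferential 7%. → 7%.
Sum: 37% + 28% + 26% + 20% + 7% = 118%.

118%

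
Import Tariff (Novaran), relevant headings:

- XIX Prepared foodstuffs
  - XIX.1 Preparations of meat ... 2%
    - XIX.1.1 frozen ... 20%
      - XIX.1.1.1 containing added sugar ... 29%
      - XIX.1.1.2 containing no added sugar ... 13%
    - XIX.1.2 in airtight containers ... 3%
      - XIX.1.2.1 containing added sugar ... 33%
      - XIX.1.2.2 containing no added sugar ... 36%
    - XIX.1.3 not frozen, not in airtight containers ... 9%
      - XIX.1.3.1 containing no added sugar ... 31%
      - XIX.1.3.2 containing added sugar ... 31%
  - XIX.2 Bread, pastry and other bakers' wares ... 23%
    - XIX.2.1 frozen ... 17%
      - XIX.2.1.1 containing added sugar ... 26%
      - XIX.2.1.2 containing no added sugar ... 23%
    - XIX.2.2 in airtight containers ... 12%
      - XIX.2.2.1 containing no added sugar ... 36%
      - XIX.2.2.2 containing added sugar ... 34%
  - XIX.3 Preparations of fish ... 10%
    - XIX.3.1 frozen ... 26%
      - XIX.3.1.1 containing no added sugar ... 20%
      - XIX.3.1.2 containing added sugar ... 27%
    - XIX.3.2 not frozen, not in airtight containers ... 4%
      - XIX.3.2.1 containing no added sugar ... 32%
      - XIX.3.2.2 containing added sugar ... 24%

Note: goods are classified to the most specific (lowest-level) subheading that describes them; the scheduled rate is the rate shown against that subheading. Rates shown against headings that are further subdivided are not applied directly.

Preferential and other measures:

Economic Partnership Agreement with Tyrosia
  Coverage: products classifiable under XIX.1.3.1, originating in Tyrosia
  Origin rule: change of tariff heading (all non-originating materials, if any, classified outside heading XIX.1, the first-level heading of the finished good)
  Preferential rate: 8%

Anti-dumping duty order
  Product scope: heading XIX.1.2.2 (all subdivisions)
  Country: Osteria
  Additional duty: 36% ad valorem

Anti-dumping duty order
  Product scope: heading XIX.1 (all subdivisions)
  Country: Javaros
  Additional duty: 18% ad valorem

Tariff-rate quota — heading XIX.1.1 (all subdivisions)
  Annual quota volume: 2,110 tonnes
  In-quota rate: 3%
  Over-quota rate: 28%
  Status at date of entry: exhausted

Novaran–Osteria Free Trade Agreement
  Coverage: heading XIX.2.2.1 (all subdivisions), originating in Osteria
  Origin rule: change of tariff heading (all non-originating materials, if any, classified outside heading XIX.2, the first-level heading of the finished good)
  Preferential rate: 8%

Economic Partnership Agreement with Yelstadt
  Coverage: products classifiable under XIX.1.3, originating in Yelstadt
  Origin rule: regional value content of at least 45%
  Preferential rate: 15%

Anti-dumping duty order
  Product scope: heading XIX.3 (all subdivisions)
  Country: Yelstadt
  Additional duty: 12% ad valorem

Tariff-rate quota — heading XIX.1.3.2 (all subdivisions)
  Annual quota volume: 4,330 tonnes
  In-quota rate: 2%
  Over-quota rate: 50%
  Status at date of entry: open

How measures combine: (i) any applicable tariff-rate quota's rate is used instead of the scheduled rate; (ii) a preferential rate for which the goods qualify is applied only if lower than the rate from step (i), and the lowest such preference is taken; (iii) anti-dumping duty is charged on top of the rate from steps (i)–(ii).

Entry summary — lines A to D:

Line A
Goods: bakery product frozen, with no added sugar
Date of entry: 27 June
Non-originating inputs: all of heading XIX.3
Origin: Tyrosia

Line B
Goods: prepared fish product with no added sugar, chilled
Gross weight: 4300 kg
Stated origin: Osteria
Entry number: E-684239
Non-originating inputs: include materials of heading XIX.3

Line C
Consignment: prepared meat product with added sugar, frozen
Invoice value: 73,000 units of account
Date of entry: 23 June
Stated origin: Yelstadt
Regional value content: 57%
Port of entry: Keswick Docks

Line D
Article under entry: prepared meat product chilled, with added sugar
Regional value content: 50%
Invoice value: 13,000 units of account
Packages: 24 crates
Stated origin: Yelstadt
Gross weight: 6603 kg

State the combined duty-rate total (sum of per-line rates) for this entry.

85%

Line A: bakery product → XIX.2; frozen → XIX.2.1; with no added sugar → XIX.2.1.2. Scheduled 23%. Tyrosia agreement on XIX.1.3.1: XIX.2.1.2 not covered. → 23%.
Line B: prepared fish product → XIX.3; chilled → XIX.3.2; with no added sugar → XIX.3.2.1. Scheduled 32%. Osteria agreement on XIX.2.2.1: XIX.3.2.1 not covered. → 32%.
Line C: prepared meat product → XIX.1; frozen → XIX.1.1; with added sugar → XIX.1.1.1. Scheduled 29%. quota on XIX.1.1 exhausted → over-quota 28%; Yelstadt agreement on XIX.1.3: XIX.1.1.1 not covered. → 28%.
Line D: prepared meat product → XIX.1; chilled → XIX.1.3; with added sugar → XIX.1.3.2. Scheduled 31%. quota on XIX.1.3.2 open → in-quota 2%; Yelstadt agreement on XIX.1.3: RVC ≥ 45% → 15% available; preference 15% not lower than 2% → no reduction. → 2%.
Sum: 23% + 32% + 28% + 2% = 85%.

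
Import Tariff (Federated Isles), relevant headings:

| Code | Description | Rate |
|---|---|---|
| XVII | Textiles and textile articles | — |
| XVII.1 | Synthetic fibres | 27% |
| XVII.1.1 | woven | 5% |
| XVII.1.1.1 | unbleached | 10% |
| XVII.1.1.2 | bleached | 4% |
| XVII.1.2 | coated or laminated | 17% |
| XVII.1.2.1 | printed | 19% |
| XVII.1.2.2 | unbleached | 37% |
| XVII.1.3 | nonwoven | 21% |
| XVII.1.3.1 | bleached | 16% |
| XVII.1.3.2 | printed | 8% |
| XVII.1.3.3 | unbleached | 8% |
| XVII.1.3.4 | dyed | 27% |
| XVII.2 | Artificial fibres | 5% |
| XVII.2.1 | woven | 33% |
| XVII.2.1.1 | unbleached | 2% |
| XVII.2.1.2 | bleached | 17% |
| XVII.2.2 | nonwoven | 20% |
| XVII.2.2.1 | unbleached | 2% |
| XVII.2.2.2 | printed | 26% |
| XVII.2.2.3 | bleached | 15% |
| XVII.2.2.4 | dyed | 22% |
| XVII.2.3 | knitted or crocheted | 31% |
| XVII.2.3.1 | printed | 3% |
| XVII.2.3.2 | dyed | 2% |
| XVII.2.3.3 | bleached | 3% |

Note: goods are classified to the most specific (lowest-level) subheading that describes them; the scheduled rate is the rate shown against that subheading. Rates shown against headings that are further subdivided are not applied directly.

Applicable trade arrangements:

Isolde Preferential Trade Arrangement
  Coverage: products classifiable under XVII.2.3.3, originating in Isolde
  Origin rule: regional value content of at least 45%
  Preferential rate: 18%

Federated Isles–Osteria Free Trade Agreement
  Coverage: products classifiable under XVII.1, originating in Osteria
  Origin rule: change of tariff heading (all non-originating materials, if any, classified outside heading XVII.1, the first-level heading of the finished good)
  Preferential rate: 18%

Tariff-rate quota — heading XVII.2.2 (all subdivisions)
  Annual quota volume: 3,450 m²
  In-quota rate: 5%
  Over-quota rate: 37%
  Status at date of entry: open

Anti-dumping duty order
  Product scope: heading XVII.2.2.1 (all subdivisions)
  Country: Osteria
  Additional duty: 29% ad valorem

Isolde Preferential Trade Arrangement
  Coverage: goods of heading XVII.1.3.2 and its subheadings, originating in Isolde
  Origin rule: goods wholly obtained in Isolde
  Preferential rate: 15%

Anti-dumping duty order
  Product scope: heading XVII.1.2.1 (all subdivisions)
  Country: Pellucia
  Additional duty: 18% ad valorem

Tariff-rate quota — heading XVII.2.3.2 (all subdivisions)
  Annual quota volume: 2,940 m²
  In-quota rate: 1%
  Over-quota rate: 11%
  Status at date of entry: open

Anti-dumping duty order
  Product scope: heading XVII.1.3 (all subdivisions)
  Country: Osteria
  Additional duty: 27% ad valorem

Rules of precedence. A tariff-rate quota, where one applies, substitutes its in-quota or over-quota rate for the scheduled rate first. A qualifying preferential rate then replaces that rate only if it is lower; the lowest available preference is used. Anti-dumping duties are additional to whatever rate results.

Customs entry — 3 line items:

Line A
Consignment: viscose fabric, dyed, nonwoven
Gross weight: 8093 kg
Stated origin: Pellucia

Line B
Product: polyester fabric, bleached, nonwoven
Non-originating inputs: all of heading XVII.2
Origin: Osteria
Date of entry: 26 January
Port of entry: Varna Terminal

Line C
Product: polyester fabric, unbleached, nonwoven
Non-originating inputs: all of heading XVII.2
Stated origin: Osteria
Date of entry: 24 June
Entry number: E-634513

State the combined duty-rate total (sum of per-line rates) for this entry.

83%

Line A: viscose → XVII.2; nonwoven → XVII.2.2; dyed → XVII.2.2.4. Scheduled 22%. quota on XVII.2.2 open → in-quota 5%. → 5%.
Line B: polyester → XVII.1; nonwoven → XVII.1.3; bleached → XVII.1.3.1. Scheduled 16%. Osteria agreement on XVII.1: CTH met → 18% available; preference 18% not lower than 16% → no reduction; anti-dumping (Osteria, XVII.1.3): +27%; total 16% + 27% = 43%. → 43%.
Line C: polyester → XVII.1; nonwoven → XVII.1.3; unbleached → XVII.1.3.3. Scheduled 8%. Osteria agreement on XVII.1: CTH met → 18% available; preference 18% not lower than 8% → no reduction; anti-dumping (Osteria, XVII.1.3): +27%; total 8% + 27% = 35%. → 35%.
Sum: 5% + 43% + 35% = 83%.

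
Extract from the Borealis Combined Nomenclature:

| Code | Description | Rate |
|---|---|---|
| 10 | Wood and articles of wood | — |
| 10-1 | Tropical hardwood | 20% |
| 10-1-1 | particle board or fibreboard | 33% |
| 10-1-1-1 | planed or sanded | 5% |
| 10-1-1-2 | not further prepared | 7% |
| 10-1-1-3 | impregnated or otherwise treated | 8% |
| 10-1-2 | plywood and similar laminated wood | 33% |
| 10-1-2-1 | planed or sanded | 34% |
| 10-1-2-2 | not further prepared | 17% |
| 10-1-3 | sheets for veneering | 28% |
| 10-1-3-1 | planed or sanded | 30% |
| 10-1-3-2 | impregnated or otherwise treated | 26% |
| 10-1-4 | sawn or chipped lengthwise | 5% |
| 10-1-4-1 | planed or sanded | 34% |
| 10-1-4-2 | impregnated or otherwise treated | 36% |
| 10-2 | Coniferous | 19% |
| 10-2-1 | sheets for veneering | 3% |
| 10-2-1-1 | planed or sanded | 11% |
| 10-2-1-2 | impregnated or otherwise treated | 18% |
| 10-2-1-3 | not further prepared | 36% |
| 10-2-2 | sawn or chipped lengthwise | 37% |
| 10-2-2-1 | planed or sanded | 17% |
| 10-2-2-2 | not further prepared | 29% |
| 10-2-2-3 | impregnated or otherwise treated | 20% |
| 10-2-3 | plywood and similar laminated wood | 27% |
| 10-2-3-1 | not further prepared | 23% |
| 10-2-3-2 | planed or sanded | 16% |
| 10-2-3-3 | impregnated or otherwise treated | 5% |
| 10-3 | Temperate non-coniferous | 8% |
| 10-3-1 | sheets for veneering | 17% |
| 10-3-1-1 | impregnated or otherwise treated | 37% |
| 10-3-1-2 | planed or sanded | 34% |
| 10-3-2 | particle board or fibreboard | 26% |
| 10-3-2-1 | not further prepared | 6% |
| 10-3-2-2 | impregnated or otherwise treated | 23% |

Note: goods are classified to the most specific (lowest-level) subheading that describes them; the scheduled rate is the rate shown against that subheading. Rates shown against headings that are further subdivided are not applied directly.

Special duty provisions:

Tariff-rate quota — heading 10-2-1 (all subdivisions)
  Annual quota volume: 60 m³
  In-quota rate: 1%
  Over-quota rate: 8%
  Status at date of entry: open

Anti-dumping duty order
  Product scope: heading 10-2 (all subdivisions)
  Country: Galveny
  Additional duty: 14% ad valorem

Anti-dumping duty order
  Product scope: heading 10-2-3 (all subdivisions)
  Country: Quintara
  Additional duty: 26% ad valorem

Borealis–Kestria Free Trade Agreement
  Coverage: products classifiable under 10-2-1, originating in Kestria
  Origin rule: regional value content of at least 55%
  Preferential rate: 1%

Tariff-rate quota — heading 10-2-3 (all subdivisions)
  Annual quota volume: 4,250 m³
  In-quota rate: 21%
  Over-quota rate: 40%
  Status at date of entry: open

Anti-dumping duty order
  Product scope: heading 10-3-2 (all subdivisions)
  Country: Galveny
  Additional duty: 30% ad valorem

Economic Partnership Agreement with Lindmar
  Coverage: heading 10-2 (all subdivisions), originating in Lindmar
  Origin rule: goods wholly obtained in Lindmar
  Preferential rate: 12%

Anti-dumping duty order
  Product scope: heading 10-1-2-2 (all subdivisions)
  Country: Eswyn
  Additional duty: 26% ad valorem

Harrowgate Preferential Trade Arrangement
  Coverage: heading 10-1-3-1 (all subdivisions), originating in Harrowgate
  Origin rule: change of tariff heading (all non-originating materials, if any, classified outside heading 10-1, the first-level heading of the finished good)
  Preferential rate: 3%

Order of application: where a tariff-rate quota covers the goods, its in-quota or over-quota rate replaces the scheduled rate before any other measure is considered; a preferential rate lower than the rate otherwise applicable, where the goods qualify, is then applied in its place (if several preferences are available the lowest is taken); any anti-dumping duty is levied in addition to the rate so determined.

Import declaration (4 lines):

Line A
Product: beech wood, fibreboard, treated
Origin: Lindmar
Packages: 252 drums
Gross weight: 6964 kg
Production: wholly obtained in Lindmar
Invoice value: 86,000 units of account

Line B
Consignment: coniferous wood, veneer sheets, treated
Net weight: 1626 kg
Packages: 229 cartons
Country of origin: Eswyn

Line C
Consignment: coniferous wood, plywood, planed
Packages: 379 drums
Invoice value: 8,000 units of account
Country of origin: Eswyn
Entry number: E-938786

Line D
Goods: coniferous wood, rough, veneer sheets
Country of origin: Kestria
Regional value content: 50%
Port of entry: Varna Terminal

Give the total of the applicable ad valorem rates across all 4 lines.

46%

Line A: beech → 10-3; fibreboard → 10-3-2; treated → 10-3-2-2. Scheduled 23%. Lindmar agreement on 10-2: 10-3-2-2 not covered. → 23%.
Line B: coniferous → 10-2; veneer sheets → 10-2-1; treated → 10-2-1-2. Scheduled 18%. quota on 10-2-1 open → in-quota 1%. → 1%.
Line C: coniferous → 10-2; plywood → 10-2-3; planed → 10-2-3-2. Scheduled 16%. quota on 10-2-3 open → in-quota 21%. → 21%.
Line D: coniferous → 10-2; veneer sheets → 10-2-1; rough → 10-2-1-3. Scheduled 36%. quota on 10-2-1 open → in-quota 1%; Kestria agreement on 10-2-1: RVC < 55%. → 1%.
Sum: 23% + 1% + 21% + 1% = 46%.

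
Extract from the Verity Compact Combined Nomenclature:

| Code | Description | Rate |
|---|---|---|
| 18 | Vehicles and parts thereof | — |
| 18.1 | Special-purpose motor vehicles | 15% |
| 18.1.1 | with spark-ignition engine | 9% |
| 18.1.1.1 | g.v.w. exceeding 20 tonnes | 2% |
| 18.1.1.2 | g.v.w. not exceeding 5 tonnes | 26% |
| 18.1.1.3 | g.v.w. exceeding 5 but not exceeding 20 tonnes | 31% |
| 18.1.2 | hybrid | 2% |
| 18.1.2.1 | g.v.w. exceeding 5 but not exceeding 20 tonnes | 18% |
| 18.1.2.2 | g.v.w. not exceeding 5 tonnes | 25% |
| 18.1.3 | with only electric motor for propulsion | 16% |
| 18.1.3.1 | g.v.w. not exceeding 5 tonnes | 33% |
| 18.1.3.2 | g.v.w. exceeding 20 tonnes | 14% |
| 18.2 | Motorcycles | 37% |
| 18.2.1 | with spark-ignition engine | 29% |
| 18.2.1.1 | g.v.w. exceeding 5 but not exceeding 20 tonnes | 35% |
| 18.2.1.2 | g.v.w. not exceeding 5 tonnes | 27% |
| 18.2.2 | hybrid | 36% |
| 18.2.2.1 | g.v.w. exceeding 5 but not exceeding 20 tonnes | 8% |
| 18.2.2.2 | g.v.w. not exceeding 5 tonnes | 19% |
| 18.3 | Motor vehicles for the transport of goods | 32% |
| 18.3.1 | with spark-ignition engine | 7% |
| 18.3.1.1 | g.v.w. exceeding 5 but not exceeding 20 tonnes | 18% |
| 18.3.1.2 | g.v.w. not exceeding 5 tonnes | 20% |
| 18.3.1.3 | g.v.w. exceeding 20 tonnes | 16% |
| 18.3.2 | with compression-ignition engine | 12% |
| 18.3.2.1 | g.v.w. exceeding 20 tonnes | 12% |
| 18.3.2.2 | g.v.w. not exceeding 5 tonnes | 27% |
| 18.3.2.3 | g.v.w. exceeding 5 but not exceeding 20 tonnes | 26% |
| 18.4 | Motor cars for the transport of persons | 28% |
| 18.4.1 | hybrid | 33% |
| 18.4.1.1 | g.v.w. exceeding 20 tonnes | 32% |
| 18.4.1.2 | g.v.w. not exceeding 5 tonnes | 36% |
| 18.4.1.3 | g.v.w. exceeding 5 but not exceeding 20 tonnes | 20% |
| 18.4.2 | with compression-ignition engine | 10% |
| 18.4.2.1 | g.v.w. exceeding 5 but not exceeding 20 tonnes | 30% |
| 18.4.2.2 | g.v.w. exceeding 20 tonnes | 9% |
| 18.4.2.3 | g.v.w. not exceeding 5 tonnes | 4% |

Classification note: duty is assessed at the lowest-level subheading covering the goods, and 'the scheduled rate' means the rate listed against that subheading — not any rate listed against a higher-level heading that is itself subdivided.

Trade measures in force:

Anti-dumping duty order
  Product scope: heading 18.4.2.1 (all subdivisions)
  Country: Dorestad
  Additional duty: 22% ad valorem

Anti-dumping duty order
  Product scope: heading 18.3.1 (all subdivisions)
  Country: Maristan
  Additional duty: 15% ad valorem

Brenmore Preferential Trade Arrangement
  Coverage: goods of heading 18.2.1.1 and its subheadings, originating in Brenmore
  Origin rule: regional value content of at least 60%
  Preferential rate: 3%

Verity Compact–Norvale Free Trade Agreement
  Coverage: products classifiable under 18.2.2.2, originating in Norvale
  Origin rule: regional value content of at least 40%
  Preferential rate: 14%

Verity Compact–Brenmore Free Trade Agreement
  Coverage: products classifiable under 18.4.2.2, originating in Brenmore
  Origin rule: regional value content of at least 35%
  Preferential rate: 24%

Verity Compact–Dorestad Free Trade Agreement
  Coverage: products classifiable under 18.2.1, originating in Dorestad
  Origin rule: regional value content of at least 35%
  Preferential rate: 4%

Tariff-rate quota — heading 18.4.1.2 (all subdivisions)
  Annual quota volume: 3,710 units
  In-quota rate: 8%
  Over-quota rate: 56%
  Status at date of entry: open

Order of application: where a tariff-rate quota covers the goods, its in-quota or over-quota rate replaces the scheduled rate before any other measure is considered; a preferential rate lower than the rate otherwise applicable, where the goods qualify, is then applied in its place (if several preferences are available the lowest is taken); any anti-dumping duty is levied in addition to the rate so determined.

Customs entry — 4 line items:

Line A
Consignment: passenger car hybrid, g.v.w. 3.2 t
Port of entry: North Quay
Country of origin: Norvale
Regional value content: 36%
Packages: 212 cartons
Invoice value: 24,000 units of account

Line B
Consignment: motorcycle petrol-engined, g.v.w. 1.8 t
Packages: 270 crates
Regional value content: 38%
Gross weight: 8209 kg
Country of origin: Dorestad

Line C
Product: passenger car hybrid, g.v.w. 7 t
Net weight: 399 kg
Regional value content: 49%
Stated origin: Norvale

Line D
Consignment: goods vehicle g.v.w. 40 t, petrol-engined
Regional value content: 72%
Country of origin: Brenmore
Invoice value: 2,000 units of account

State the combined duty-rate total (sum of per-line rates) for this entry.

Line A: passenger car → 18.4; hybrid → 18.4.1; g.v.w. 3.2 t → 18.4.1.2. Scheduled 36%. quota on 18.4.1.2 open → in-quota 8%; Norvale agreement on 18.2.2.2: 18.4.1.2 not covered. → 8%.
Line B: motorcycle → 18.2; petrol-engined → 18.2.1; g.v.w. 1.8 t → 18.2.1.2. Scheduled 27%. Dorestad agreement on 18.2.1: RVC ≥ 35% → 4% available; preferential 4%. → 4%.
Line C: passenger car → 18.4; hybrid → 18.4.1; g.v.w. 7 t → 18.4.1.3. Scheduled 20%. Norvale agreement on 18.2.2.2: 18.4.1.3 not covered. → 20%.
Line D: goods vehicle → 18.3; petrol-engined → 18.3.1; g.v.w. 40 t → 18.3.1.3. Scheduled 16%. Brenmore agreement on 18.2.1.1: 18.3.1.3 not covered; Brenmore agreement on 18.4.2.2: 18.3.1.3 not covered. → 16%.
Sum: 8% + 4% + 20% + 16% = 48%.

48%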